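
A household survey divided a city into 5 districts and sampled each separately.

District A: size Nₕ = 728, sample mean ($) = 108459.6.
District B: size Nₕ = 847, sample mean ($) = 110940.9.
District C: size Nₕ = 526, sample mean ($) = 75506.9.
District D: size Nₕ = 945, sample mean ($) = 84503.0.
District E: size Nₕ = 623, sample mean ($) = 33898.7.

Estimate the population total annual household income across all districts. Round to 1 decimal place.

Estimate total by summing Nₕ·x̄ₕ over strata.
728·108459.6 + 847·110940.9 + 526·75506.9 + 945·84503.0 + 623·33898.7 = 78958588.8 + 93966942.3 + 39716629.4 + 79855335 + 21118890.1 = 313616385.6.

313616385.6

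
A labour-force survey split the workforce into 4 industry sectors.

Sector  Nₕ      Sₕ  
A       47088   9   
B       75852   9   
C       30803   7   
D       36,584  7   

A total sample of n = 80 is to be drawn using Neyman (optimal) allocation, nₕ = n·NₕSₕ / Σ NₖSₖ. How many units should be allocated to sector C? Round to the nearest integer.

11

Σ NₕSₕ = 47088·9 + 75852·9 + 30803·7 + 36584·7 = 1578169.
Share for C: 215621/1578169 = 0.13663.
n_C = 80 × 0.13663 = 10.930... → 11.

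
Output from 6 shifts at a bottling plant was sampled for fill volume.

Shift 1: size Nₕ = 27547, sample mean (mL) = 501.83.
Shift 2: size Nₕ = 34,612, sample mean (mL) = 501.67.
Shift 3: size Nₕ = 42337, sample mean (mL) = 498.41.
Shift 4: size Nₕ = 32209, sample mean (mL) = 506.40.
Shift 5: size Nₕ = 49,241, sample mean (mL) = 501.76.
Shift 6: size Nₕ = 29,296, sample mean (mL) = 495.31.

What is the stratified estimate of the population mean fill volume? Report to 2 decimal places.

500.91

x̄_st = (Σ Nₕx̄ₕ) / (Σ Nₕ) = (27547·501.83 + 34612·501.67 + 42337·498.41 + 32209·506.40 + 49241·501.76 + 29296·495.31) / 215242
= 107817300.74 / 215242 = 500.9120... → 500.91.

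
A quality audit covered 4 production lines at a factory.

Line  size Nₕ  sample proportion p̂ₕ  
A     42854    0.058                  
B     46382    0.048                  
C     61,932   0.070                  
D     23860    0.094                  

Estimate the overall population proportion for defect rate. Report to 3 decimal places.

N = 42854 + 46382 + 61932 + 23860 = 175028.
Overall proportion = Σ (Nₕ/N)·p̂ₕ.
Σ Nₕp̂ₕ = 2485.532 + 2226.336 + 4335.24 + 2242.84 = 11289.948.
11289.948 / 175028 = 0.06450... → 0.065.

0.065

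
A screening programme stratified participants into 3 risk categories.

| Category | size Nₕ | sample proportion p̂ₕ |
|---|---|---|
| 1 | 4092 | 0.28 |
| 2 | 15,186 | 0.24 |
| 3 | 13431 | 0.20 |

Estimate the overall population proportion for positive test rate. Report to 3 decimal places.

0.229

Wₕ = Nₕ/N with N = 32709: 0.1251, 0.4643, 0.4106.
p̂_st = 0.1251·0.28 + 0.4643·0.24 + 0.4106·0.20 ≈ 0.22858... → 0.229.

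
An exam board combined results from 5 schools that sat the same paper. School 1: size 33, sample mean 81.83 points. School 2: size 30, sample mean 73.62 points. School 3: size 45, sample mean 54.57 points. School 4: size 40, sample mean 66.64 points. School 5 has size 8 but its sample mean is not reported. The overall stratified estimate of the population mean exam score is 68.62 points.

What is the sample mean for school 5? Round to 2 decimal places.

84.31

N = 33 + 30 + 45 + 40 + 8 = 156.
Overall total = μ·N = 68.62·156 = 10704.72.
Subtract the known strata: 33·81.83 + 30·73.62 + 45·54.57 + 40·66.64 = 10030.24.
Remaining total for school 5: 10704.72 − 10030.24 = 674.48.
Divide by its size: 674.48 / 8 = 84.31 → 84.31.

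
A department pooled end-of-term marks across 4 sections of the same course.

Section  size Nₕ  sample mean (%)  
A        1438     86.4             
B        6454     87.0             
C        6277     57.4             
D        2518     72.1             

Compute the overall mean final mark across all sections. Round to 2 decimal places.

73.57

N = 16687; weights Wₕ = Nₕ/N = (0.0862, 0.3868, 0.3762, 0.1509).
x̄_st = Σ Wₕ·x̄ₕ = 0.0862·86.4 + 0.3868·87.0 + 0.3762·57.4 + 0.1509·72.1 ≈ 73.5656...
→ 73.57.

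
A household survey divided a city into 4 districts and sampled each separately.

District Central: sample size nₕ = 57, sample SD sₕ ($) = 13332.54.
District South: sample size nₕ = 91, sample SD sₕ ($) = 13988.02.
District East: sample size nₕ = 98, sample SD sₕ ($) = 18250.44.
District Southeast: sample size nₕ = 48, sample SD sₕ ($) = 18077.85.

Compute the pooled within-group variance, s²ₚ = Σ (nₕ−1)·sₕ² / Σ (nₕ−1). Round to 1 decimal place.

259423522.7

Central: (57−1)·13332.54² = 56·177756622.8516 = 9954370879.6896
South: (91−1)·13988.02² = 90·195664703.5204 = 17609823316.836
East: (98−1)·18250.44² = 97·333078560.1936 = 32308620338.7792
Southeast: (48−1)·18077.85² = 47·326808660.6225 = 15360007049.2575
Numerator = 75232821584.5623; denominator = Σ(nₕ−1) = 290.
s²ₚ = 75232821584.5623/290 = 259423522.705... → 259423522.7.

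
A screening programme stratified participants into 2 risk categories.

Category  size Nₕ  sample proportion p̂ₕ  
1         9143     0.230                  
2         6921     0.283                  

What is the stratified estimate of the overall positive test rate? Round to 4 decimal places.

0.2528

N = 9143 + 6921 = 16064.
Overall proportion = Σ (Nₕ/N)·p̂ₕ.
Σ Nₕp̂ₕ = 2102.89 + 1958.643 = 4061.533.
4061.533 / 16064 = 0.252834... → 0.2528.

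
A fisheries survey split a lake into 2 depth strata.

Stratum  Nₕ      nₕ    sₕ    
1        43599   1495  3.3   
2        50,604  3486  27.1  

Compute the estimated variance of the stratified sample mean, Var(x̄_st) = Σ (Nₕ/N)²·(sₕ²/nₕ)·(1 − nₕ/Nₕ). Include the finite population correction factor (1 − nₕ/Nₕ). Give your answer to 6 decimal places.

0.058112

N = 94203. Term for each stratum: Wₕ²sₕ²/nₕ·(1−nₕ/Nₕ).
Var(x̄_st) = 0.001506805 + 0.056604822 = 0.058111627 → 0.058112.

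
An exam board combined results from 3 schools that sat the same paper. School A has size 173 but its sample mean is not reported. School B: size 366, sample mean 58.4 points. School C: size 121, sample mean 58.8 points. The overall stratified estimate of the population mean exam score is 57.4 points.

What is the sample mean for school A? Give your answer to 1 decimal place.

Σ Nₕx̄ₕ = N·μ, so 173·x̄_A = 660·57.4 − (366·58.4 + 121·58.8).
= 37884 − 28489.2 = 9394.8.
x̄_A = 9394.8 / 173 = 54.305... → 54.3.

54.3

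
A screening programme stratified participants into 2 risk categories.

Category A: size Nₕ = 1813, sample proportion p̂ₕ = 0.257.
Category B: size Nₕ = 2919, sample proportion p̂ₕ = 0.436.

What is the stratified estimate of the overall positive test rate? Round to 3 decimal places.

0.367

Wₕ = Nₕ/N with N = 4732: 0.3831, 0.6169.
p̂_st = 0.3831·0.257 + 0.6169·0.436 ≈ 0.36742... → 0.367.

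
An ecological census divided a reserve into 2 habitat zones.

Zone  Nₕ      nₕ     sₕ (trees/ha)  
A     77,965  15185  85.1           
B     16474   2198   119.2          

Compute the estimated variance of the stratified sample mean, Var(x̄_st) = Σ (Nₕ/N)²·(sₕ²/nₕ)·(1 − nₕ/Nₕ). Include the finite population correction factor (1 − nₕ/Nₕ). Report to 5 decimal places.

0.43220

N = 94439; Wₕ = Nₕ/N.
zone A: (77965/94439)²·85.1²/15185·(1 − 15185/77965) = 0.26173546
zone B: (16474/94439)²·119.2²/2198·(1 − 2198/16474) = 0.17046203
Sum = 0.43219749 → 0.43220.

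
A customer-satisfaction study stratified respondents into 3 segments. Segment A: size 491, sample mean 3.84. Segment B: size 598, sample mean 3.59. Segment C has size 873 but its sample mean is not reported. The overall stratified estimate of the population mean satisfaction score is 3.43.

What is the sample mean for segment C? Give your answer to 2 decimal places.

Σ Nₕx̄ₕ = N·μ, so 873·x̄_C = 1962·3.43 − (491·3.84 + 598·3.59).
= 6729.66 − 4032.26 = 2697.4.
x̄_C = 2697.4 / 873 = 3.0898... → 3.09.

3.09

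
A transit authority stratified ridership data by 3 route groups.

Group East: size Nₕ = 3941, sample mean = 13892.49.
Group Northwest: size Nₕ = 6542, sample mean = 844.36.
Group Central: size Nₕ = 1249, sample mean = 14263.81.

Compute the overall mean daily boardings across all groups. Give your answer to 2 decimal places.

N = 11732; weights Wₕ = Nₕ/N = (0.3359, 0.5576, 0.1065).
x̄_st = Σ Wₕ·x̄ₕ = 0.3359·13892.49 + 0.5576·844.36 + 0.1065·14263.81 ≈ 6656.1204...
→ 6656.12.

6656.12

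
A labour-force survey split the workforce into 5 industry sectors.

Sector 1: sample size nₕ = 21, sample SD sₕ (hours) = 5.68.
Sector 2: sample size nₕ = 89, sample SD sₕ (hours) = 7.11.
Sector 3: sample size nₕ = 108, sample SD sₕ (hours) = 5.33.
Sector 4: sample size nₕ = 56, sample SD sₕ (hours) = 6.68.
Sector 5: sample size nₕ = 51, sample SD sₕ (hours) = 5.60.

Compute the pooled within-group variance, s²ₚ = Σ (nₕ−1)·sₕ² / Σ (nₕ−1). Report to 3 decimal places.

1: (21−1)·5.68² = 20·32.2624 = 645.248
2: (89−1)·7.11² = 88·50.5521 = 4448.5848
3: (108−1)·5.33² = 107·28.4089 = 3039.7523
4: (56−1)·6.68² = 55·44.6224 = 2454.232
5: (51−1)·5.60² = 50·31.36 = 1568
Numerator = 12155.8171; denominator = Σ(nₕ−1) = 320.
s²ₚ = 12155.8171/320 = 37.98693... → 37.987.

37.987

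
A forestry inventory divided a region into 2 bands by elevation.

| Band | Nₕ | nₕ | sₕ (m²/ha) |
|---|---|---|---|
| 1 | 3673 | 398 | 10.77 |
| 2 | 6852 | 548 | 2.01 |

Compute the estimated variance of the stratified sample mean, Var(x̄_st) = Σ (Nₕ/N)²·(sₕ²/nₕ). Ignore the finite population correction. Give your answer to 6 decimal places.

0.038618

N = 10525; Wₕ = Nₕ/N.
band 1: (3673/10525)²·10.77²/398 = 0.035493267
band 2: (6852/10525)²·2.01²/548 = 0.003124655
Sum = 0.038617922 → 0.038618.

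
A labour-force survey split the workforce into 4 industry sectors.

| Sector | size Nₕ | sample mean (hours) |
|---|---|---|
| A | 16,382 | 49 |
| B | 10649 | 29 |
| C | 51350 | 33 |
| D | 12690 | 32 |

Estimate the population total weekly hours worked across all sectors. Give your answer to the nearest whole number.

3212169

Estimate total by summing Nₕ·x̄ₕ over strata.
16382·49 + 10649·29 + 51350·33 + 12690·32 = 802718 + 308821 + 1694550 + 406080 = 3212169.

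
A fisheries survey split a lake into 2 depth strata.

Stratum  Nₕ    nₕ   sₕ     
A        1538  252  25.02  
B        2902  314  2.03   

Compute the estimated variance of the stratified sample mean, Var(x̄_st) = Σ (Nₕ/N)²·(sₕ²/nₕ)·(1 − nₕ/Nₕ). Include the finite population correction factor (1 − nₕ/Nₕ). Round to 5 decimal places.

N = 4440. Term for each stratum: Wₕ²sₕ²/nₕ·(1−nₕ/Nₕ).
Var(x̄_st) = 0.24923294 + 0.00499986 = 0.25423280 → 0.25423.

0.25423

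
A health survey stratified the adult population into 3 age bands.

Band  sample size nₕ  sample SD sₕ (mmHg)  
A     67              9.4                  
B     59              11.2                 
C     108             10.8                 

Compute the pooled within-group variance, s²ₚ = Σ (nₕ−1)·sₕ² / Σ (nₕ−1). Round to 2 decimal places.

Degrees of freedom: 66 + 58 + 107 = 231.
Σ(nₕ−1)sₕ² = 66·88.36 + 58·125.44 + 107·116.64 = 25587.76.
s²ₚ = 25587.76 / 231 = 110.7695... → 110.77.

110.77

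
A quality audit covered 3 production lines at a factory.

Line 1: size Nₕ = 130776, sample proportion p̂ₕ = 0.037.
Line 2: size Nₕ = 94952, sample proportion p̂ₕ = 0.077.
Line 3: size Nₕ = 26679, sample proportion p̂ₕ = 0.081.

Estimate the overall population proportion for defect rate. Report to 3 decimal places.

0.057

Wₕ = Nₕ/N with N = 252407: 0.5181, 0.3762, 0.1057.
p̂_st = 0.5181·0.037 + 0.3762·0.077 + 0.1057·0.081 ≈ 0.05670... → 0.057.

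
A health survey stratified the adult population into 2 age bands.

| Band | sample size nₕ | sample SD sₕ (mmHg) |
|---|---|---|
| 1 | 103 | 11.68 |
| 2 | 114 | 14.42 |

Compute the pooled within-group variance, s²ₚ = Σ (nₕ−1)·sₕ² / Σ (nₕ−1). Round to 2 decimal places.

174.01

Degrees of freedom: 102 + 113 = 215.
Σ(nₕ−1)sₕ² = 102·136.4224 + 113·207.9364 = 37411.898.
s²ₚ = 37411.898 / 215 = 174.0088... → 174.01.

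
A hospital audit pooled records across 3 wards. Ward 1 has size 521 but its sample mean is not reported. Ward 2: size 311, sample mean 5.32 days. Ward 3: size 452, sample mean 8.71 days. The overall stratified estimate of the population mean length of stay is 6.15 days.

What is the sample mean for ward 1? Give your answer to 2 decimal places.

4.42

Σ Nₕx̄ₕ = N·μ, so 521·x̄_1 = 1284·6.15 − (311·5.32 + 452·8.71).
= 7896.6 − 5591.44 = 2305.16.
x̄_1 = 2305.16 / 521 = 4.4245... → 4.42.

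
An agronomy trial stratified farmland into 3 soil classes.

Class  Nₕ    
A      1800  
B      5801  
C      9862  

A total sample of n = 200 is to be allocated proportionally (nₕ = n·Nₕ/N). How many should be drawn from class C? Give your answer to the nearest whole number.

113

N = 1800 + 5801 + 9862 = 17463.
n_C = 200·9862/17463 = 112.947... → 113.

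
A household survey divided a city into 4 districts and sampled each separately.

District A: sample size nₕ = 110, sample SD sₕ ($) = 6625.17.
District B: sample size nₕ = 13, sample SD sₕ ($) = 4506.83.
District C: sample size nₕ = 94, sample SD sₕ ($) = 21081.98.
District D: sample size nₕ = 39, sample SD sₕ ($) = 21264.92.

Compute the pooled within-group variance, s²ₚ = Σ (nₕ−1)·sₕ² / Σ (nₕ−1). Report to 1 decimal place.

Degrees of freedom: 109 + 12 + 93 + 38 = 252.
Σ(nₕ−1)sₕ² = 109·43892877.5289 + 12·20311516.6489 + 93·444449880.7204 + 38·452196822.6064 = 63545380016.4773.
s²ₚ = 63545380016.4773 / 252 = 252164206.415... → 252164206.4.

252164206.4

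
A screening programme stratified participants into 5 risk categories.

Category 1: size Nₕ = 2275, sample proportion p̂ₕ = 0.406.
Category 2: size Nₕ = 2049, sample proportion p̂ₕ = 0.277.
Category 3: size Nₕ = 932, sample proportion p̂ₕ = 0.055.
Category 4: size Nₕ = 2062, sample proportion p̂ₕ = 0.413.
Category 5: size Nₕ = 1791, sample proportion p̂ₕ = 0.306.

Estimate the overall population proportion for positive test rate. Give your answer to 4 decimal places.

0.3230

Wₕ = Nₕ/N with N = 9109: 0.2498, 0.2249, 0.1023, 0.2264, 0.1966.
p̂_st = 0.2498·0.406 + 0.2249·0.277 + 0.1023·0.055 + 0.2264·0.413 + 0.1966·0.306 ≈ 0.322992... → 0.3230.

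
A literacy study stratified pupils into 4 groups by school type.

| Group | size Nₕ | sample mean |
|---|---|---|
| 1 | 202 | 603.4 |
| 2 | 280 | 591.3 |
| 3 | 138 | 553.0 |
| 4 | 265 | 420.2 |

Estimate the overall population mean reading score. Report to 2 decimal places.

N = 202 + 280 + 138 + 265 = 885.
Overall mean = Σ (Nₕ/N)·x̄ₕ — weight by population share, not a simple average.
Σ Nₕx̄ₕ = 202·603.4 + 280·591.3 + 138·553.0 + 265·420.2 = 121886.8 + 165564 + 76314 + 111353 = 475117.8.
Divide by N: 475117.8 / 885 = 536.8563... → 536.86.

536.86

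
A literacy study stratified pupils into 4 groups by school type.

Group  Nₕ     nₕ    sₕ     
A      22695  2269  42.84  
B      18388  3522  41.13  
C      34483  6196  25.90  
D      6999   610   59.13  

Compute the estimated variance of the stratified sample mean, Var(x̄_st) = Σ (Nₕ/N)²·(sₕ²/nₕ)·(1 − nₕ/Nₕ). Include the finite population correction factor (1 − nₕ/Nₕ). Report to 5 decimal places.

N = 82565. Term for each stratum: Wₕ²sₕ²/nₕ·(1−nₕ/Nₕ).
Var(x̄_st) = 0.05500295 + 0.01926037 + 0.01549131 + 0.03759783 = 0.12735247 → 0.12735.

0.12735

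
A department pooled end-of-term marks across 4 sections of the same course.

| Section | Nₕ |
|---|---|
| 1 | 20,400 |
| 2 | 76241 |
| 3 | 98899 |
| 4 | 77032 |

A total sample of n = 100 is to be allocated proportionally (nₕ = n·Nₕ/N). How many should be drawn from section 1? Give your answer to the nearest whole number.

7

N = 20400 + 76241 + 98899 + 77032 = 272572.
n_1 = 100·20400/272572 = 7.484... → 7.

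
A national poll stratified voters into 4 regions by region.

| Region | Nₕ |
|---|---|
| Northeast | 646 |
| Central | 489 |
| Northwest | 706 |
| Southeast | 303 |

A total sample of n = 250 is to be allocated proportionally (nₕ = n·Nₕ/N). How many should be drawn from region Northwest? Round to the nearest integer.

82

N = 646 + 489 + 706 + 303 = 2144.
n_Northwest = 250·706/2144 = 82.323... → 82.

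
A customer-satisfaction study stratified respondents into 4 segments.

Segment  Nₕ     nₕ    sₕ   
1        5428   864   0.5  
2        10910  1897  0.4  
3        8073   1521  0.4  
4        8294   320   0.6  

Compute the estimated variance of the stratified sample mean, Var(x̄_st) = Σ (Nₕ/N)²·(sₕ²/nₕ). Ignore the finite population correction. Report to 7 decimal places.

0.0000961

N = 32705. Term for each stratum: Wₕ²sₕ²/nₕ.
Var(x̄_st) = 0.0000079704 + 0.0000093859 + 0.0000064096 + 0.0000723523 = 0.0000961181 → 0.0000961.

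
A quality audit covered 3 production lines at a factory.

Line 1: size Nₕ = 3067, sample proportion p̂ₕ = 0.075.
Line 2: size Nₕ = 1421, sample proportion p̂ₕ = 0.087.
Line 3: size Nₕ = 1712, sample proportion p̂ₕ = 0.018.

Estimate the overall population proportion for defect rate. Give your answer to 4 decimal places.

N = 3067 + 1421 + 1712 = 6200.
Overall proportion = Σ (Nₕ/N)·p̂ₕ.
Σ Nₕp̂ₕ = 230.025 + 123.627 + 30.816 = 384.468.
384.468 / 6200 = 0.062011... → 0.0620.

0.0620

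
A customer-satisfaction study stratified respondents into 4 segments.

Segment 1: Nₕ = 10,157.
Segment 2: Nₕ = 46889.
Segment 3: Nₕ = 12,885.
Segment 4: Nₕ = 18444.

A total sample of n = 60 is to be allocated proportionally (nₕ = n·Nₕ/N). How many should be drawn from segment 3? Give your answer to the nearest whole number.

9

N = 10157 + 46889 + 12885 + 18444 = 88375.
n_3 = 60·12885/88375 = 8.748... → 9.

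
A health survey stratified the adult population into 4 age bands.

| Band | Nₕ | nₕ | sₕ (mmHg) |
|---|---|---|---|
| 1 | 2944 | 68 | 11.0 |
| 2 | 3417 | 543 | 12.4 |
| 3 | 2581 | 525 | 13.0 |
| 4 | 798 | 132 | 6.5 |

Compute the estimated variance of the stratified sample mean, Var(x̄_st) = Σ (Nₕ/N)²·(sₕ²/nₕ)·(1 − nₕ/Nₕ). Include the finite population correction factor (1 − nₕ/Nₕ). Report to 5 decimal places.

N = 9740; Wₕ = Nₕ/N.
band 1: (2944/9740)²·11.0²/68·(1 − 68/2944) = 0.15881270
band 2: (3417/9740)²·12.4²/543·(1 − 543/3417) = 0.02931280
band 3: (2581/9740)²·13.0²/525·(1 − 525/2581) = 0.01800614
band 4: (798/9740)²·6.5²/132·(1 − 132/798) = 0.00179313
Sum = 0.20792478 → 0.20792.

0.20792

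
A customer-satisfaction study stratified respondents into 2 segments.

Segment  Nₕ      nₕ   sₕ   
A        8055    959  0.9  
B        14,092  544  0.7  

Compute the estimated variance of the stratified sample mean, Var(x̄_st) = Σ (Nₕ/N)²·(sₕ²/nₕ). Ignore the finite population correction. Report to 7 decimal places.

N = 22147. Term for each stratum: Wₕ²sₕ²/nₕ.
Var(x̄_st) = 0.0001117295 + 0.0003646806 = 0.0004764100 → 0.0004764.

0.0004764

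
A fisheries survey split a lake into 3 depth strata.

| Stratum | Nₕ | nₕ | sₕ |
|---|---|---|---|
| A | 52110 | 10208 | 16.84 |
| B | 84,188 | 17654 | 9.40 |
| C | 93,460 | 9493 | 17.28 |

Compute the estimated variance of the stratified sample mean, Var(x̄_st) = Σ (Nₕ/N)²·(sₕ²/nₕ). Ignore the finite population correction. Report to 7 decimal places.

N = 229758; Wₕ = Nₕ/N.
stratum A: (52110/229758)²·16.84²/10208 = 0.0014290400
stratum B: (84188/229758)²·9.40²/17654 = 0.0006720037
stratum C: (93460/229758)²·17.28²/9493 = 0.0052046828
Sum = 0.0073057265 → 0.0073057.

0.0073057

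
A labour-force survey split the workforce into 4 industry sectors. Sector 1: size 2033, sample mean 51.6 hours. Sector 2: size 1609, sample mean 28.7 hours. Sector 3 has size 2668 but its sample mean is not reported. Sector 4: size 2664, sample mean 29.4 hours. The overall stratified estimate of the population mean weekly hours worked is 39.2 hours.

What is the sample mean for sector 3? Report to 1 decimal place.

N = 2033 + 1609 + 2668 + 2664 = 8974.
Overall total = μ·N = 39.2·8974 = 351780.8.
Subtract the known strata: 2033·51.6 + 1609·28.7 + 2664·29.4 = 229402.7.
Remaining total for sector 3: 351780.8 − 229402.7 = 122378.1.
Divide by its size: 122378.1 / 2668 = 45.869... → 45.9.

45.9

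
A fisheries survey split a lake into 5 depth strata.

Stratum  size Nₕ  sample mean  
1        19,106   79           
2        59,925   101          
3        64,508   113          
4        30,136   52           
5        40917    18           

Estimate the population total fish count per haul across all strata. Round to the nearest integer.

17154781

Estimate total by summing Nₕ·x̄ₕ over strata.
19106·79 + 59925·101 + 64508·113 + 30136·52 + 40917·18 = 1509374 + 6052425 + 7289404 + 1567072 + 736506 = 17154781.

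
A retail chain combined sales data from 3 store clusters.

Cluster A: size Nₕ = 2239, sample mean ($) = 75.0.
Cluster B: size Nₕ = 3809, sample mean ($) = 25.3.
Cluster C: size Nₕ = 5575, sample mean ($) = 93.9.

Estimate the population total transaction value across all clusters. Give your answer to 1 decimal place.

787785.2

A: 2239·75.0 = 167925
B: 3809·25.3 = 96367.7
C: 5575·93.9 = 523492.5
τ̂ = Σ Nₕx̄ₕ = 787785.2.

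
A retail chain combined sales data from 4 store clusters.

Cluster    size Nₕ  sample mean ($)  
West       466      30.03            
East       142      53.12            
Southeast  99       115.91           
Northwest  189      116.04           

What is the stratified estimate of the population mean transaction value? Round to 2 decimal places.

N = 466 + 142 + 99 + 189 = 896.
The stratified mean weights each stratum mean by its population share Nₕ/N.
Σ Nₕx̄ₕ = 466·30.03 + 142·53.12 + 99·115.91 + 189·116.04 = 13993.98 + 7543.04 + 11475.09 + 21931.56 = 54943.67.
Divide by N: 54943.67 / 896 = 61.3211... → 61.32.

61.32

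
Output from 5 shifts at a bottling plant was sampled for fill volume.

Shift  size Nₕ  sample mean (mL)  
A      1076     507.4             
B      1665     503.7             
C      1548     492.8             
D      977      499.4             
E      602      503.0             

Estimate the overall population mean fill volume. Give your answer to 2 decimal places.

500.72

N = 1076 + 1665 + 1548 + 977 + 602 = 5868.
Overall mean = Σ (Nₕ/N)·x̄ₕ — weight by population share, not a simple average.
Σ Nₕx̄ₕ = 1076·507.4 + 1665·503.7 + 1548·492.8 + 977·499.4 + 602·503.0 = 545962.4 + 838660.5 + 762854.4 + 487913.8 + 302806 = 2938197.1.
Divide by N: 2938197.1 / 5868 = 500.7153... → 500.72.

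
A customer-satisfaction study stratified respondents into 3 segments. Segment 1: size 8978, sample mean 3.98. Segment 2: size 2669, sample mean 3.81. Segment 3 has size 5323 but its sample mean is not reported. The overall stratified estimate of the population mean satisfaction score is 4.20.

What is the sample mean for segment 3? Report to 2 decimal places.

Σ Nₕx̄ₕ = N·μ, so 5323·x̄_3 = 16970·4.20 − (8978·3.98 + 2669·3.81).
= 71274 − 45901.33 = 25372.67.
x̄_3 = 25372.67 / 5323 = 4.7666... → 4.77.

4.77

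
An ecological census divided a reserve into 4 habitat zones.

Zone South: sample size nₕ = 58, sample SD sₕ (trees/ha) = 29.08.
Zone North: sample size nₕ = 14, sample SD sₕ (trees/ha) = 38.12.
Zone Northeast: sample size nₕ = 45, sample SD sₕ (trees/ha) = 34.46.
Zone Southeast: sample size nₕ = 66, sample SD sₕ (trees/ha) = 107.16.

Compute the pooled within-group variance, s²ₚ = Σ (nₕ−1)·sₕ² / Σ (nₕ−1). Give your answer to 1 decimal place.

4836.6

Degrees of freedom: 57 + 13 + 44 + 65 = 179.
Σ(nₕ−1)sₕ² = 57·845.6464 + 13·1453.1344 + 44·1187.4916 + 65·11483.2656 = 865754.4864.
s²ₚ = 865754.4864 / 179 = 4836.617... → 4836.6.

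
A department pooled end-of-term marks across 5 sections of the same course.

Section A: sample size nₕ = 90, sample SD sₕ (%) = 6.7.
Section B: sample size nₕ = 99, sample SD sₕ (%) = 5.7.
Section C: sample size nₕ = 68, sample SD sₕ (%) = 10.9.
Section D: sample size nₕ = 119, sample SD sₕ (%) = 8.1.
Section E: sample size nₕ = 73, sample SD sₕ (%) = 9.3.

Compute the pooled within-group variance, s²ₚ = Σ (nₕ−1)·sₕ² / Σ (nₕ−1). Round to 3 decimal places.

65.560

Degrees of freedom: 89 + 98 + 67 + 118 + 72 = 444.
Σ(nₕ−1)sₕ² = 89·44.89 + 98·32.49 + 67·118.81 + 118·65.61 + 72·86.49 = 29108.76.
s²ₚ = 29108.76 / 444 = 65.56027... → 65.560.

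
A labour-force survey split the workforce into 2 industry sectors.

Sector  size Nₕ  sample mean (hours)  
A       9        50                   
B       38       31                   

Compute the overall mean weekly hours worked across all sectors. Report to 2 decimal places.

34.64

N = 9 + 38 = 47.
Overall mean = Σ (Nₕ/N)·x̄ₕ — weight by population share, not a simple average.
Σ Nₕx̄ₕ = 9·50 + 38·31 = 450 + 1178 = 1628.
Divide by N: 1628 / 47 = 34.6383... → 34.64.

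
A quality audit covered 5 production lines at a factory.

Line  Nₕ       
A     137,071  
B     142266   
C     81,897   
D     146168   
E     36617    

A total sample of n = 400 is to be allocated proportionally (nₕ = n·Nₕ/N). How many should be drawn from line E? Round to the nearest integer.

27

N = 137071 + 142266 + 81897 + 146168 + 36617 = 544019.
n_E = 400·36617/544019 = 26.923... → 27.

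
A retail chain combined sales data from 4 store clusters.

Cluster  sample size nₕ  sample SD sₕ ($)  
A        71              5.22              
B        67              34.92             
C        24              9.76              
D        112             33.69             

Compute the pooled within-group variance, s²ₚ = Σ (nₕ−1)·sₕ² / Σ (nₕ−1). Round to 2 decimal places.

779.87

A: (71−1)·5.22² = 70·27.2484 = 1907.388
B: (67−1)·34.92² = 66·1219.4064 = 80480.8224
C: (24−1)·9.76² = 23·95.2576 = 2190.9248
D: (112−1)·33.69² = 111·1135.0161 = 125986.7871
Numerator = 210565.9223; denominator = Σ(nₕ−1) = 270.
s²ₚ = 210565.9223/270 = 779.8738... → 779.87.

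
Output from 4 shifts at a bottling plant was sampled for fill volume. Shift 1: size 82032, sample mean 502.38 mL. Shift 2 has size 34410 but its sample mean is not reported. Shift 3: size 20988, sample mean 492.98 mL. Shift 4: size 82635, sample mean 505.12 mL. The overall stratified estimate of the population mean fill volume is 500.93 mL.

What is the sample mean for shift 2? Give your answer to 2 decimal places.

N = 82032 + 34410 + 20988 + 82635 = 220065.
Overall total = μ·N = 500.93·220065 = 110237160.45.
Subtract the known strata: 82032·502.38 + 20988·492.98 + 82635·505.12 = 93298491.6.
Remaining total for shift 2: 110237160.45 − 93298491.6 = 16938668.85.
Divide by its size: 16938668.85 / 34410 = 492.2601... → 492.26.

492.26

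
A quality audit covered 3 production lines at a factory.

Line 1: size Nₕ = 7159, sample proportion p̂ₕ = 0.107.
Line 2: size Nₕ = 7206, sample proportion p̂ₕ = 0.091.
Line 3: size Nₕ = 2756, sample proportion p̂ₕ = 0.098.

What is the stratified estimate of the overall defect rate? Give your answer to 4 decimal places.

Wₕ = Nₕ/N with N = 17121: 0.4181, 0.4209, 0.1610.
p̂_st = 0.4181·0.107 + 0.4209·0.091 + 0.1610·0.098 ≈ 0.098817... → 0.0988.

0.0988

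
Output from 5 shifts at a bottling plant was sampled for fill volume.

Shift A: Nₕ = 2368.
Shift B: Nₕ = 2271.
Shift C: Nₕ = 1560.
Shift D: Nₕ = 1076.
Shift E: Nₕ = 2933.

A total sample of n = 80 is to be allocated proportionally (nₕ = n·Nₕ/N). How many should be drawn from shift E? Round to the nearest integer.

23

N = 2368 + 2271 + 1560 + 1076 + 2933 = 10208.
n_E = 80·2933/10208 = 22.986... → 23.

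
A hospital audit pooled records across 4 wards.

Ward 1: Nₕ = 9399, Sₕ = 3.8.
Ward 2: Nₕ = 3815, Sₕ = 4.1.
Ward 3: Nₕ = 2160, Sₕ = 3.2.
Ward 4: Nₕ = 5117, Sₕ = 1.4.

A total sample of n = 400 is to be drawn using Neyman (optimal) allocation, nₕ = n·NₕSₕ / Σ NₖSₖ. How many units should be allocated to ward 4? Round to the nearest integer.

Σ NₕSₕ = 9399·3.8 + 3815·4.1 + 2160·3.2 + 5117·1.4 = 65433.5.
Share for 4: 7163.8/65433.5 = 0.10948.
n_4 = 400 × 0.10948 = 43.793... → 44.

44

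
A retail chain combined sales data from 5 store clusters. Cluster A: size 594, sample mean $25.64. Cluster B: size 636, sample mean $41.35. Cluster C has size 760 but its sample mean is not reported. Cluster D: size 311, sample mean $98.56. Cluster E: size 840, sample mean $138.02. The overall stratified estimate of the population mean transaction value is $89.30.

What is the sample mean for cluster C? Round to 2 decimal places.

121.54

N = 594 + 636 + 760 + 311 + 840 = 3141.
Overall total = μ·N = 89.30·3141 = 280491.3.
Subtract the known strata: 594·25.64 + 636·41.35 + 311·98.56 + 840·138.02 = 188117.72.
Remaining total for cluster C: 280491.3 − 188117.72 = 92373.58.
Divide by its size: 92373.58 / 760 = 121.5442... → 121.54.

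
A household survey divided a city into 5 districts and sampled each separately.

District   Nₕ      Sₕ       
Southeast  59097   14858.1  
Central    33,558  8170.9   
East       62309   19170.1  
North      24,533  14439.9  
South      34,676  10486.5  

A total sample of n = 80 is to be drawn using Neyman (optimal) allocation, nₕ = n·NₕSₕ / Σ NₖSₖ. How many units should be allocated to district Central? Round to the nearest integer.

7

Σ NₕSₕ = 59097·14858.1 + 33558·8170.9 + 62309·19170.1 + 24533·14439.9 + 34676·10486.5 = 3064621899.5.
Share for Central: 274199062.2/3064621899.5 = 0.08947.
n_Central = 80 × 0.08947 = 7.158... → 7.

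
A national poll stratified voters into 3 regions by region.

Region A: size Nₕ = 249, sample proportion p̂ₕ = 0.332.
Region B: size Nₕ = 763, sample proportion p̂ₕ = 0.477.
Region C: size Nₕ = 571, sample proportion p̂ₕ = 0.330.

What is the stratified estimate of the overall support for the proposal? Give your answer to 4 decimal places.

0.4012

Wₕ = Nₕ/N with N = 1583: 0.1573, 0.4820, 0.3607.
p̂_st = 0.1573·0.332 + 0.4820·0.477 + 0.3607·0.330 ≈ 0.401168... → 0.4012.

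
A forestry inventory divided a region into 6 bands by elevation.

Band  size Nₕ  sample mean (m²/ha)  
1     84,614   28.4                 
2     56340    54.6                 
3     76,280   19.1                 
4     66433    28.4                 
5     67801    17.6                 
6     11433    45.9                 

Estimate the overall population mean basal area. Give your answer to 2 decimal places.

N = 362901; weights Wₕ = Nₕ/N = (0.2332, 0.1552, 0.2102, 0.1831, 0.1868, 0.0315).
x̄_st = Σ Wₕ·x̄ₕ = 0.2332·28.4 + 0.1552·54.6 + 0.2102·19.1 + 0.1831·28.4 + 0.1868·17.6 + 0.0315·45.9 ≈ 29.0463...
→ 29.05.

29.05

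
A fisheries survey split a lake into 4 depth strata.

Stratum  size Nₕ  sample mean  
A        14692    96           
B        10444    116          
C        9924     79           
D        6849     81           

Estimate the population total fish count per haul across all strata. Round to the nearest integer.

3960701

A: 14692·96 = 1410432
B: 10444·116 = 1211504
C: 9924·79 = 783996
D: 6849·81 = 554769
τ̂ = Σ Nₕx̄ₕ = 3960701.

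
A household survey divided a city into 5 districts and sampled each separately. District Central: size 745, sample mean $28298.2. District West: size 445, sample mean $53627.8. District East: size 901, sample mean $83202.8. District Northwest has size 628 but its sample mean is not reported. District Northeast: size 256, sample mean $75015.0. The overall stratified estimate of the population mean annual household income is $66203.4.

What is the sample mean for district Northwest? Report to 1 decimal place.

92100.4

Σ Nₕx̄ₕ = N·μ, so 628·x̄_Northwest = 2975·66203.4 − (745·28298.2 + 445·53627.8 + 901·83202.8 + 256·75015.0).
= 196955115 − 139116092.8 = 57839022.2.
x̄_Northwest = 57839022.2 / 628 = 92100.354... → 92100.4.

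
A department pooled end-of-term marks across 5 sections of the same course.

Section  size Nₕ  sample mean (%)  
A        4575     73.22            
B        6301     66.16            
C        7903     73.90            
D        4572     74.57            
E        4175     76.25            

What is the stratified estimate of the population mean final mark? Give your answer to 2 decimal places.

x̄_st = (Σ Nₕx̄ₕ) / (Σ Nₕ) = (4575·73.22 + 6301·66.16 + 7903·73.90 + 4572·74.57 + 4175·76.25) / 27526
= 1995165.15 / 27526 = 72.4829... → 72.48.

72.48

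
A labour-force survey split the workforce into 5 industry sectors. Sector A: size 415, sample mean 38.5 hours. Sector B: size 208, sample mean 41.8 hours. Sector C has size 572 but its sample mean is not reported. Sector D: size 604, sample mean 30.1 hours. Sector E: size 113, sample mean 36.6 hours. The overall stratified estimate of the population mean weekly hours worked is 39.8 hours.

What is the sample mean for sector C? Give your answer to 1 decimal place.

N = 415 + 208 + 572 + 604 + 113 = 1912.
Overall total = μ·N = 39.8·1912 = 76097.6.
Subtract the known strata: 415·38.5 + 208·41.8 + 604·30.1 + 113·36.6 = 46988.1.
Remaining total for sector C: 76097.6 − 46988.1 = 29109.5.
Divide by its size: 29109.5 / 572 = 50.891... → 50.9.

50.9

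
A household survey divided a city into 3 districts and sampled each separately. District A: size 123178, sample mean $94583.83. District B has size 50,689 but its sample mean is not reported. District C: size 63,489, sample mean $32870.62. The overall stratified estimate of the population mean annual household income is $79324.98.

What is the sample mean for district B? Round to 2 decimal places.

N = 123178 + 50689 + 63489 = 237356.
Overall total = μ·N = 79324.98·237356 = 18828259952.88.
Subtract the known strata: 123178·94583.83 + 63489·32870.62 = 13737569804.92.
Remaining total for district B: 18828259952.88 − 13737569804.92 = 5090690147.96.
Divide by its size: 5090690147.96 / 50689 = 100429.8792... → 100429.88.

100429.88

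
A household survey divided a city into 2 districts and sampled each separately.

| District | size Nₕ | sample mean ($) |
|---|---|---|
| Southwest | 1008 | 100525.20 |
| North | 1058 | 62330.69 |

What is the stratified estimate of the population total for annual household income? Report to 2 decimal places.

Southwest: 1008·100525.20 = 101329401.6
North: 1058·62330.69 = 65945870.02
τ̂ = Σ Nₕx̄ₕ = 167275271.62.

167275271.62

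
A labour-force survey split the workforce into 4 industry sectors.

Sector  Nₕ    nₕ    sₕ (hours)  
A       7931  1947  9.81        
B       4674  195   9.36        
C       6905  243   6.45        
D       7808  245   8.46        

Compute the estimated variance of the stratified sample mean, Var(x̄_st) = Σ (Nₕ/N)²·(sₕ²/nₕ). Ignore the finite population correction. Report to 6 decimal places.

N = 27318; Wₕ = Nₕ/N.
sector A: (7931/27318)²·9.81²/1947 = 0.004166105
sector B: (4674/27318)²·9.36²/195 = 0.013152148
sector C: (6905/27318)²·6.45²/243 = 0.010938121
sector D: (7808/27318)²·8.46²/245 = 0.023864726
Sum = 0.052121100 → 0.052121.

0.052121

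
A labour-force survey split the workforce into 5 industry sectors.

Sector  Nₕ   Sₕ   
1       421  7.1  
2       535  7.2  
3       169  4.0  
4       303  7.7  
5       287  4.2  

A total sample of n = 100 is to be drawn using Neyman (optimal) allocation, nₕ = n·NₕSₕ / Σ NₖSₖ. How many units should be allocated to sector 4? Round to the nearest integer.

21

Σ NₕSₕ = 421·7.1 + 535·7.2 + 169·4.0 + 303·7.7 + 287·4.2 = 11055.6.
Share for 4: 2333.1/11055.6 = 0.21103.
n_4 = 100 × 0.21103 = 21.103... → 21.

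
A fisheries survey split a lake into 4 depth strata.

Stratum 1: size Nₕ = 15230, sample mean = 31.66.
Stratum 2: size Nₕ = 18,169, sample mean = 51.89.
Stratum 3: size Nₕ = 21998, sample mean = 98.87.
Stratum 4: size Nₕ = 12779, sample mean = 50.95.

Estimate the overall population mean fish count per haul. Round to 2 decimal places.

62.35

N = 68176; weights Wₕ = Nₕ/N = (0.2234, 0.2665, 0.3227, 0.1874).
x̄_st = Σ Wₕ·x̄ₕ = 0.2234·31.66 + 0.2665·51.89 + 0.3227·98.87 + 0.1874·50.95 ≈ 62.3534...
→ 62.35.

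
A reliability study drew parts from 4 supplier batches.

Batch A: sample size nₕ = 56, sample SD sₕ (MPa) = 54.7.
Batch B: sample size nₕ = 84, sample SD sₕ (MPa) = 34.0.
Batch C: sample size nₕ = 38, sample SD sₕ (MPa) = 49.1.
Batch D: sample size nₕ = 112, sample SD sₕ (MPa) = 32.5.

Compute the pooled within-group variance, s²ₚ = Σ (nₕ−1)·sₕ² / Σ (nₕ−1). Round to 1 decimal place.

1632.7

Degrees of freedom: 55 + 83 + 37 + 111 = 286.
Σ(nₕ−1)sₕ² = 55·2992.09 + 83·1156 + 37·2410.81 + 111·1056.25 = 466956.67.
s²ₚ = 466956.67 / 286 = 1632.716... → 1632.7.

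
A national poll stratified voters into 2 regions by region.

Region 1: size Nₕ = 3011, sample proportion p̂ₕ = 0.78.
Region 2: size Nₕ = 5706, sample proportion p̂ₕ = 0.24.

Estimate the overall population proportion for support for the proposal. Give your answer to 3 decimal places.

0.427

N = 3011 + 5706 = 8717.
Overall proportion = Σ (Nₕ/N)·p̂ₕ.
Σ Nₕp̂ₕ = 2348.58 + 1369.44 = 3718.02.
3718.02 / 8717 = 0.42653... → 0.427.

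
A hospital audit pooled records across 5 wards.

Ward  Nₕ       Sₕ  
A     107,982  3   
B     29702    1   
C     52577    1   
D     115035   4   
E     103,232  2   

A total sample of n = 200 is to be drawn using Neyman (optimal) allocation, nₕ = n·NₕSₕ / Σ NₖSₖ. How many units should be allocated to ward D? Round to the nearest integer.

Σ NₕSₕ = 107982·3 + 29702·1 + 52577·1 + 115035·4 + 103232·2 = 1072829.
Share for D: 460140/1072829 = 0.42890.
n_D = 200 × 0.42890 = 85.781... → 86.

86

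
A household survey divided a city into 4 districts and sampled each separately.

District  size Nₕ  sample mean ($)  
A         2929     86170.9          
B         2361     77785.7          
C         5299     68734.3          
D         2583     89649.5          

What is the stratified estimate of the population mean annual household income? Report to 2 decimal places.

N = 2929 + 2361 + 5299 + 2583 = 13172.
Overall mean = Σ (Nₕ/N)·x̄ₕ — weight by population share, not a simple average.
Σ Nₕx̄ₕ = 2929·86170.9 + 2361·77785.7 + 5299·68734.3 + 2583·89649.5 = 252394566.1 + 183652037.7 + 364223055.7 + 231564658.5 = 1031834318.
Divide by N: 1031834318 / 13172 = 78335.4326... → 78335.43.

78335.43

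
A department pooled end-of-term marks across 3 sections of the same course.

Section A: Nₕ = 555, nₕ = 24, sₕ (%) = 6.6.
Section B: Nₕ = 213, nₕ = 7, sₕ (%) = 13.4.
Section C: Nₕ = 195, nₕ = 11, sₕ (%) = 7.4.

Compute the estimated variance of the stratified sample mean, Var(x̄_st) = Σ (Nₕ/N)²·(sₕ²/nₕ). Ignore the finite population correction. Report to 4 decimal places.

2.0619

N = 963. Term for each stratum: Wₕ²sₕ²/nₕ.
Var(x̄_st) = 0.6028510 + 1.2549262 + 0.2041209 = 2.0618981 → 2.0619.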